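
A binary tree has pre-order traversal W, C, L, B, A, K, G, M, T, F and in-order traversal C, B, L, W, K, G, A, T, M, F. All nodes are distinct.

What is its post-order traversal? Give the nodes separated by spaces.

B L C G K T F M A W

The first element of pre-order is the root; it splits in-order into left and right subtrees.
Root W: left subtree has 3 nodes {C, B, L}, right has 6 {K, G, A, T, M, F}.
  Root C: left subtree has 0 nodes { }, right has 2 {B, L}.
    Root L: left subtree has 1 node {B}, right has 0 { }.
  Root A: left subtree has 2 nodes {K, G}, right has 3 {T, M, F}.
    Root K: left subtree has 0 nodes { }, right has 1 {G}.
    Root M: left subtree has 1 node {T}, right has 1 {F}.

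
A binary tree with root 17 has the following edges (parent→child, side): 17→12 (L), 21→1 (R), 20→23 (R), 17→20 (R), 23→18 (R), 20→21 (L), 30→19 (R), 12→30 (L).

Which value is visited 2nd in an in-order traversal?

19

In-order visits the left subtree, then the node, then the right subtree.
At 17: go left to 12.
  At 12: go left to 30.
    At 30: no left child.
    Visit 30.
    At 30: go right to 19.
      19 is a leaf — visit 19.
  Visit 12.
  At 12: no right child.
Visit 17.
At 17: go right to 20.
  At 20: go left to 21.
    At 21: no left child.
    Visit 21.
    At 21: go right to 1.
      1 is a leaf — visit 1.
  Visit 20.
  At 20: go right to 23.
    At 23: no left child.
    Visit 23.
    At 23: go right to 18.
      18 is a leaf — visit 18.
Full in-order sequence: 30, 19, 12, 17, 21, 1, 20, 23, 18.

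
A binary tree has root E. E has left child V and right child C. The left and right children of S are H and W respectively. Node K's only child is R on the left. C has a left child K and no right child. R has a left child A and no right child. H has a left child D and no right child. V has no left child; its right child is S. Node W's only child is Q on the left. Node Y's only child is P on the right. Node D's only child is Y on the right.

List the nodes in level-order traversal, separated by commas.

Level-order visits nodes level by level from the root, left to right within each level.
Level 0: E
Level 1: V, C
Level 2: S, K
Level 3: H, W, R
Level 4: D, Q, A
Level 5: Y
Level 6: P

E, V, C, S, K, H, W, R, D, Q, A, Y, P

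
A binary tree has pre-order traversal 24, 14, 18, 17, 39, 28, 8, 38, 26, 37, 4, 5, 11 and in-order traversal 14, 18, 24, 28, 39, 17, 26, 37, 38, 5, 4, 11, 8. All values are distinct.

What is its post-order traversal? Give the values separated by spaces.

18 14 28 39 37 26 5 11 4 38 8 17 24

The first element of pre-order is the root; it splits in-order into left and right subtrees.
Root 24: left subtree has 2 nodes {14, 18}, right has 10 {28, 39, 17, 26, 37, 38, 5, 4, 11, 8}.
  Root 14: left subtree has 0 nodes { }, right has 1 {18}.
  Root 17: left subtree has 2 nodes {28, 39}, right has 7 {26, 37, 38, 5, 4, 11, 8}.
    Root 39: left subtree has 1 node {28}, right has 0 { }.
    Root 8: left subtree has 6 nodes {26, 37, 38, 5, 4, 11}, right has 0 { }.
      Root 38: left subtree has 2 nodes {26, 37}, right has 3 {5, 4, 11}.
        Root 26: left subtree has 0 nodes { }, right has 1 {37}.
        Root 4: left subtree has 1 node {5}, right has 1 {11}.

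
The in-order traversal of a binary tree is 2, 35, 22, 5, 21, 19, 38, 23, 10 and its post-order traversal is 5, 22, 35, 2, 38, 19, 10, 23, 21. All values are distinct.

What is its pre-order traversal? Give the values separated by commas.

21, 2, 35, 22, 5, 23, 19, 38, 10

The last element of post-order is the root; it splits in-order into left and right subtrees.
Root 21: left subtree has 4 nodes {2, 35, 22, 5}, right has 4 {19, 38, 23, 10}.
  Root 2: left subtree has 0 nodes { }, right has 3 {35, 22, 5}.
    Root 35: left subtree has 0 nodes { }, right has 2 {22, 5}.
      Root 22: left subtree has 0 nodes { }, right has 1 {5}.
  Root 23: left subtree has 2 nodes {19, 38}, right has 1 {10}.
    Root 19: left subtree has 0 nodes { }, right has 1 {38}.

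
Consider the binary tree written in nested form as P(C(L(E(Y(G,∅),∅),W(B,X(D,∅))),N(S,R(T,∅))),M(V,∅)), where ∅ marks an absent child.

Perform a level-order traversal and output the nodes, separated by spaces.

P C M L N V E W S R Y B X T G D

Level-order visits nodes level by level from the root, left to right within each level.
Level 0: P
Level 1: C, M
Level 2: L, N, V
Level 3: E, W, S, R
Level 4: Y, B, X, T
Level 5: G, D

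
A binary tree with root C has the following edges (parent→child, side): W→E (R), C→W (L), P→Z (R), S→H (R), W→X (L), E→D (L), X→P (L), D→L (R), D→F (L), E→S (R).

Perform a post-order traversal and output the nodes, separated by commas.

Post-order visits the left subtree, then the right subtree, then the node.
At C: go left to W.
  At W: go left to X.
    At X: go left to P.
      At P: no left child.
      At P: go right to Z.
        Z is a leaf — visit Z.
      Visit P.
    At X: no right child.
    Visit X.
  At W: go right to E.
    At E: go left to D.
      At D: go left to F.
        F is a leaf — visit F.
      At D: go right to L.
        L is a leaf — visit L.
      Visit D.
    At E: go right to S.
      At S: no left child.
      At S: go right to H.
        H is a leaf — visit H.
      Visit S.
    Visit E.
  Visit W.
At C: no right child.
Visit C.

Z, P, X, F, L, D, H, S, E, W, C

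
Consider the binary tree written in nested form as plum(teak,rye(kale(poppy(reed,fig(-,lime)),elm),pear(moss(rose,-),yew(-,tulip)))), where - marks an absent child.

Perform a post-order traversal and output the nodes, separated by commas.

Post-order visits the left subtree, then the right subtree, then the node.
At plum: go left to teak.
  teak is a leaf — visit teak.
At plum: go right to rye.
  At rye: go left to kale.
    At kale: go left to poppy.
      At poppy: go left to reed.
        reed is a leaf — visit reed.
      At poppy: go right to fig.
        At fig: no left child.
        At fig: go right to lime.
          lime is a leaf — visit lime.
        Visit fig.
      Visit poppy.
    At kale: go right to elm.
      elm is a leaf — visit elm.
    Visit kale.
  At rye: go right to pear.
    At pear: go left to moss.
      At moss: go left to rose.
        rose is a leaf — visit rose.
      At moss: no right child.
      Visit moss.
    At pear: go right to yew.
      At yew: no left child.
      At yew: go right to tulip.
        tulip is a leaf — visit tulip.
      Visit yew.
    Visit pear.
  Visit rye.
Visit plum.

teak, reed, lime, fig, poppy, elm, kale, rose, moss, tulip, yew, pear, rye, plum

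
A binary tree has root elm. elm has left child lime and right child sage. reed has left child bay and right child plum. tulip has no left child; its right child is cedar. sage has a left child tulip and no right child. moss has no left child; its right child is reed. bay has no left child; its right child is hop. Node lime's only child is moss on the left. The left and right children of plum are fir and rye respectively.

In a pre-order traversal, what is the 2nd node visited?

lime

Pre-order visits the node, then its left subtree, then its right subtree.
Visit elm.
At elm: go left to lime.
  Visit lime.
  At lime: go left to moss.
    Visit moss.
    At moss: no left child.
    At moss: go right to reed.
      Visit reed.
      At reed: go left to bay.
        Visit bay.
        At bay: no left child.
        At bay: go right to hop.
          hop is a leaf — visit hop.
      At reed: go right to plum.
        Visit plum.
        At plum: go left to fir.
          fir is a leaf — visit fir.
        At plum: go right to rye.
          rye is a leaf — visit rye.
  At lime: no right child.
At elm: go right to sage.
  Visit sage.
  At sage: go left to tulip.
    Visit tulip.
    At tulip: no left child.
    At tulip: go right to cedar.
      cedar is a leaf — visit cedar.
  At sage: no right child.
Full pre-order sequence: elm, lime, moss, reed, bay, hop, plum, fir, rye, sage, tulip, cedar.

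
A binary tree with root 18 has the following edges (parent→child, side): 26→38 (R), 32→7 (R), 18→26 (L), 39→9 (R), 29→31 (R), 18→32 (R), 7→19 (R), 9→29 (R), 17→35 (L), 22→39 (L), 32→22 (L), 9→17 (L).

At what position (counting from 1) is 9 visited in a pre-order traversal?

Pre-order visits the node, then its left subtree, then its right subtree.
Visit 18.
At 18: go left to 26.
  Visit 26.
  At 26: no left child.
  At 26: go right to 38.
    38 is a leaf — visit 38.
At 18: go right to 32.
  Visit 32.
  At 32: go left to 22.
    Visit 22.
    At 22: go left to 39.
      Visit 39.
      At 39: no left child.
      At 39: go right to 9.
        Visit 9.
        At 9: go left to 17.
          Visit 17.
          At 17: go left to 35.
            35 is a leaf — visit 35.
          At 17: no right child.
        At 9: go right to 29.
          Visit 29.
          At 29: no left child.
          At 29: go right to 31.
            31 is a leaf — visit 31.
    At 22: no right child.
  At 32: go right to 7.
    Visit 7.
    At 7: no left child.
    At 7: go right to 19.
      19 is a leaf — visit 19.
Full pre-order sequence: 18, 26, 38, 32, 22, 39, 9, 17, 35, 29, 31, 7, 19.

7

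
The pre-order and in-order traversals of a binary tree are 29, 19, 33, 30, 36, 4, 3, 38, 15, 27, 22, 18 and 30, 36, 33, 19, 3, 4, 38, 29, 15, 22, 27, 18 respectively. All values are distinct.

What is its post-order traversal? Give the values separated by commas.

36, 30, 33, 3, 38, 4, 19, 22, 18, 27, 15, 29

The first element of pre-order is the root; it splits in-order into left and right subtrees.
Root 29: left subtree has 7 nodes {30, 36, 33, 19, 3, 4, 38}, right has 4 {15, 22, 27, 18}.
  Root 19: left subtree has 3 nodes {30, 36, 33}, right has 3 {3, 4, 38}.
    Root 33: left subtree has 2 nodes {30, 36}, right has 0 { }.
      Root 30: left subtree has 0 nodes { }, right has 1 {36}.
    Root 4: left subtree has 1 node {3}, right has 1 {38}.
  Root 15: left subtree has 0 nodes { }, right has 3 {22, 27, 18}.
    Root 27: left subtree has 1 node {22}, right has 1 {18}.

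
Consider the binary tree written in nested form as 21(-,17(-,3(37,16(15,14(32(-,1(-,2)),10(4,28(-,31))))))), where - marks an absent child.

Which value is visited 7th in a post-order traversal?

31

Post-order visits the left subtree, then the right subtree, then the node.
At 21: no left child.
At 21: go right to 17.
  At 17: no left child.
  At 17: go right to 3.
    At 3: go left to 37.
      37 is a leaf — visit 37.
    At 3: go right to 16.
      At 16: go left to 15.
        15 is a leaf — visit 15.
      At 16: go right to 14.
        At 14: go left to 32.
          At 32: no left child.
          At 32: go right to 1.
            At 1: no left child.
            At 1: go right to 2.
              2 is a leaf — visit 2.
            Visit 1.
          Visit 32.
        At 14: go right to 10.
          At 10: go left to 4.
            4 is a leaf — visit 4.
          At 10: go right to 28.
            At 28: no left child.
            At 28: go right to 31.
              31 is a leaf — visit 31.
            Visit 28.
          Visit 10.
        Visit 14.
      Visit 16.
    Visit 3.
  Visit 17.
Visit 21.
Full post-order sequence: 37, 15, 2, 1, 32, 4, 31, 28, 10, 14, 16, 3, 17, 21.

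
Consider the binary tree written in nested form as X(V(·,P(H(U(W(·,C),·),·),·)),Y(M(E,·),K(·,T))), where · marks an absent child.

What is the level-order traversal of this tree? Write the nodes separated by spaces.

Level-order visits nodes level by level from the root, left to right within each level.
Level 0: X
Level 1: V, Y
Level 2: P, M, K
Level 3: H, E, T
Level 4: U
Level 5: W
Level 6: C

X V Y P M K H E T U W C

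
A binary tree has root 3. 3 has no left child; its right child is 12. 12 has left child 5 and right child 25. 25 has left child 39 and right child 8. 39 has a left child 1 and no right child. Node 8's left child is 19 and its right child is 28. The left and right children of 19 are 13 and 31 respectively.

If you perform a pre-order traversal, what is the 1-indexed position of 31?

Pre-order visits the node, then its left subtree, then its right subtree.
Visit 3.
At 3: no left child.
At 3: go right to 12.
  Visit 12.
  At 12: go left to 5.
    5 is a leaf — visit 5.
  At 12: go right to 25.
    Visit 25.
    At 25: go left to 39.
      Visit 39.
      At 39: go left to 1.
        1 is a leaf — visit 1.
      At 39: no right child.
    At 25: go right to 8.
      Visit 8.
      At 8: go left to 19.
        Visit 19.
        At 19: go left to 13.
          13 is a leaf — visit 13.
        At 19: go right to 31.
          31 is a leaf — visit 31.
      At 8: go right to 28.
        28 is a leaf — visit 28.
Full pre-order sequence: 3, 12, 5, 25, 39, 1, 8, 19, 13, 31, 28.

10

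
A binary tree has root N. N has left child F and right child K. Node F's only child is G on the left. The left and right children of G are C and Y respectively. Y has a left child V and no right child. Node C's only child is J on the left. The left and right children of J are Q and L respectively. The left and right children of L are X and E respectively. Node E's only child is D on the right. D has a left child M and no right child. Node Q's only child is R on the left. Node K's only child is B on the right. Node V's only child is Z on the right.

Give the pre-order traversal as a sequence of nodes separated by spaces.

Pre-order visits the node, then its left subtree, then its right subtree.
Visit N.
At N: go left to F.
  Visit F.
  At F: go left to G.
    Visit G.
    At G: go left to C.
      Visit C.
      At C: go left to J.
        Visit J.
        At J: go left to Q.
          Visit Q.
          At Q: go left to R.
            R is a leaf — visit R.
          At Q: no right child.
        At J: go right to L.
          Visit L.
          At L: go left to X.
            X is a leaf — visit X.
          At L: go right to E.
            Visit E.
            At E: no left child.
            At E: go right to D.
              Visit D.
              At D: go left to M.
                M is a leaf — visit M.
              At D: no right child.
      At C: no right child.
    At G: go right to Y.
      Visit Y.
      At Y: go left to V.
        Visit V.
        At V: no left child.
        At V: go right to Z.
          Z is a leaf — visit Z.
      At Y: no right child.
  At F: no right child.
At N: go right to K.
  Visit K.
  At K: no left child.
  At K: go right to B.
    B is a leaf — visit B.

N F G C J Q R L X E D M Y V Z K B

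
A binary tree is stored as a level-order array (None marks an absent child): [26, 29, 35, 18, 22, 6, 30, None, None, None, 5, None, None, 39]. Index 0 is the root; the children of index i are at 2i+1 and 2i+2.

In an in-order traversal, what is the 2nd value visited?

29

In-order visits the left subtree, then the node, then the right subtree.
At 26: go left to 29.
  At 29: go left to 18.
    18 is a leaf — visit 18.
  Visit 29.
  At 29: go right to 22.
    At 22: no left child.
    Visit 22.
    At 22: go right to 5.
      5 is a leaf — visit 5.
Visit 26.
At 26: go right to 35.
  At 35: go left to 6.
    6 is a leaf — visit 6.
  Visit 35.
  At 35: go right to 30.
    At 30: go left to 39.
      39 is a leaf — visit 39.
    Visit 30.
    At 30: no right child.
Full in-order sequence: 18, 29, 22, 5, 26, 6, 35, 39, 30.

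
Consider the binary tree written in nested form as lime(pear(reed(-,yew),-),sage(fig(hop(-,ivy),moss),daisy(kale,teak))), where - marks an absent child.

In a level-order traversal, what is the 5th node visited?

fig

Level-order visits nodes level by level from the root, left to right within each level.
Level 0: lime
Level 1: pear, sage
Level 2: reed, fig, daisy
Level 3: yew, hop, moss, kale, teak
Level 4: ivy
Full level-order sequence: lime, pear, sage, reed, fig, daisy, yew, hop, moss, kale, teak, ivy.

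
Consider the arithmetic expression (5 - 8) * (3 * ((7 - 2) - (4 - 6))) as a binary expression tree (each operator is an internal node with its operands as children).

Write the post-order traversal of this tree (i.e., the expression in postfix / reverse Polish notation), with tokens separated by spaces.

Post-order on an expression tree gives postfix notation: for each operator, emit left operand, right operand, then the operator.

5 8 - 3 7 2 - 4 6 - - * *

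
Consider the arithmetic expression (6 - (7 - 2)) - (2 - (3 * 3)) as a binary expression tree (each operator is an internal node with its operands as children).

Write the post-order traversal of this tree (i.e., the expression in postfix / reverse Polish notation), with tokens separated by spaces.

6 7 2 - - 2 3 3 * - -

Post-order on an expression tree gives postfix notation: for each operator, emit left operand, right operand, then the operator.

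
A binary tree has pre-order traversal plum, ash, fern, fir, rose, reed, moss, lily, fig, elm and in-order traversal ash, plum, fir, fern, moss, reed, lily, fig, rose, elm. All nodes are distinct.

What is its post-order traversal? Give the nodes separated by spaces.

ash fir moss fig lily reed elm rose fern plum

The first element of pre-order is the root; it splits in-order into left and right subtrees.
Root plum: left subtree has 1 node {ash}, right has 8 {fir, fern, moss, reed, lily, fig, rose, elm}.
  Root fern: left subtree has 1 node {fir}, right has 6 {moss, reed, lily, fig, rose, elm}.
    Root rose: left subtree has 4 nodes {moss, reed, lily, fig}, right has 1 {elm}.
      Root reed: left subtree has 1 node {moss}, right has 2 {lily, fig}.
        Root lily: left subtree has 0 nodes { }, right has 1 {fig}.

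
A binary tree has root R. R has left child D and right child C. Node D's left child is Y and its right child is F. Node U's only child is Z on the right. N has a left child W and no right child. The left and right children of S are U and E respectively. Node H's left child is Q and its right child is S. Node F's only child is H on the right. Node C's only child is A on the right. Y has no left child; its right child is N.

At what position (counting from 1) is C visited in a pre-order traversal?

Pre-order visits the node, then its left subtree, then its right subtree.
Visit R.
At R: go left to D.
  Visit D.
  At D: go left to Y.
    Visit Y.
    At Y: no left child.
    At Y: go right to N.
      Visit N.
      At N: go left to W.
        W is a leaf — visit W.
      At N: no right child.
  At D: go right to F.
    Visit F.
    At F: no left child.
    At F: go right to H.
      Visit H.
      At H: go left to Q.
        Q is a leaf — visit Q.
      At H: go right to S.
        Visit S.
        At S: go left to U.
          Visit U.
          At U: no left child.
          At U: go right to Z.
            Z is a leaf — visit Z.
        At S: go right to E.
          E is a leaf — visit E.
At R: go right to C.
  Visit C.
  At C: no left child.
  At C: go right to A.
    A is a leaf — visit A.
Full pre-order sequence: R, D, Y, N, W, F, H, Q, S, U, Z, E, C, A.

13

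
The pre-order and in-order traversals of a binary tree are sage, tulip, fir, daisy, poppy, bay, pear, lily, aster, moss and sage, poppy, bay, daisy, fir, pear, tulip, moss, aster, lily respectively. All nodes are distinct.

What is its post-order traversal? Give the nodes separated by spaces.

The first element of pre-order is the root; it splits in-order into left and right subtrees.
Root sage: left subtree has 0 nodes { }, right has 9 {poppy, bay, daisy, fir, pear, tulip, moss, aster, lily}.
  Root tulip: left subtree has 5 nodes {poppy, bay, daisy, fir, pear}, right has 3 {moss, aster, lily}.
    Root fir: left subtree has 3 nodes {poppy, bay, daisy}, right has 1 {pear}.
      Root daisy: left subtree has 2 nodes {poppy, bay}, right has 0 { }.
        Root poppy: left subtree has 0 nodes { }, right has 1 {bay}.
    Root lily: left subtree has 2 nodes {moss, aster}, right has 0 { }.
      Root aster: left subtree has 1 node {moss}, right has 0 { }.

bay poppy daisy pear fir moss aster lily tulip sage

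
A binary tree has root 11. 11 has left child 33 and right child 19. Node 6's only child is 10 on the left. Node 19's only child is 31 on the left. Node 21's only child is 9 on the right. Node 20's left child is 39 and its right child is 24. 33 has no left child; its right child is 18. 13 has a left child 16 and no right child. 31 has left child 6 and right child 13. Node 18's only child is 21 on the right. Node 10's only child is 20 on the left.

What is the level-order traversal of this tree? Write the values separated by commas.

11, 33, 19, 18, 31, 21, 6, 13, 9, 10, 16, 20, 39, 24

Level-order visits nodes level by level from the root, left to right within each level.
Level 0: 11
Level 1: 33, 19
Level 2: 18, 31
Level 3: 21, 6, 13
Level 4: 9, 10, 16
Level 5: 20
Level 6: 39, 24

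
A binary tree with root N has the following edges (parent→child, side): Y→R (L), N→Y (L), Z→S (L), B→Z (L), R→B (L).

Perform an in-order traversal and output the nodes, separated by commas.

In-order visits the left subtree, then the node, then the right subtree.
At N: go left to Y.
  At Y: go left to R.
    At R: go left to B.
      At B: go left to Z.
        At Z: go left to S.
          S is a leaf — visit S.
        Visit Z.
        At Z: no right child.
      Visit B.
      At B: no right child.
    Visit R.
    At R: no right child.
  Visit Y.
  At Y: no right child.
Visit N.
At N: no right child.

S, Z, B, R, Y, N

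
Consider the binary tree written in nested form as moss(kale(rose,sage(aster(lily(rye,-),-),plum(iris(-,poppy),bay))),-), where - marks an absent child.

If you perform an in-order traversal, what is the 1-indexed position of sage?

6

In-order visits the left subtree, then the node, then the right subtree.
At moss: go left to kale.
  At kale: go left to rose.
    rose is a leaf — visit rose.
  Visit kale.
  At kale: go right to sage.
    At sage: go left to aster.
      At aster: go left to lily.
        At lily: go left to rye.
          rye is a leaf — visit rye.
        Visit lily.
        At lily: no right child.
      Visit aster.
      At aster: no right child.
    Visit sage.
    At sage: go right to plum.
      At plum: go left to iris.
        At iris: no left child.
        Visit iris.
        At iris: go right to poppy.
          poppy is a leaf — visit poppy.
      Visit plum.
      At plum: go right to bay.
        bay is a leaf — visit bay.
Visit moss.
At moss: no right child.
Full in-order sequence: rose, kale, rye, lily, aster, sage, iris, poppy, plum, bay, moss.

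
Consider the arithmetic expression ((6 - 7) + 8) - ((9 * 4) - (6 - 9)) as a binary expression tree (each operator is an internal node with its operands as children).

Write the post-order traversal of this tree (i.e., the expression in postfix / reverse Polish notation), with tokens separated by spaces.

6 7 - 8 + 9 4 * 6 9 - - -

Post-order on an expression tree gives postfix notation: for each operator, emit left operand, right operand, then the operator.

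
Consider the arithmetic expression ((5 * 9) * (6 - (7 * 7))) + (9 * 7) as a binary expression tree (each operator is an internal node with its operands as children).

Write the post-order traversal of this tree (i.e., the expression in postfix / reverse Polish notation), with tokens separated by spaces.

Post-order on an expression tree gives postfix notation: for each operator, emit left operand, right operand, then the operator.

5 9 * 6 7 7 * - * 9 7 * +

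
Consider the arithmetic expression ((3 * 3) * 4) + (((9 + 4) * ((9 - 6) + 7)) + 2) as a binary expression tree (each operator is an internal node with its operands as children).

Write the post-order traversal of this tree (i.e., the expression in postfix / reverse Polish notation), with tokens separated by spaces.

Post-order on an expression tree gives postfix notation: for each operator, emit left operand, right operand, then the operator.

3 3 * 4 * 9 4 + 9 6 - 7 + * 2 + +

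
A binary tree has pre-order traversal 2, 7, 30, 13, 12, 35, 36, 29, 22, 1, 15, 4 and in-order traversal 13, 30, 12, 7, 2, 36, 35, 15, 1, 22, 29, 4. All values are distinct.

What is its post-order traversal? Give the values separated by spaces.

13 12 30 7 36 15 1 22 4 29 35 2

The first element of pre-order is the root; it splits in-order into left and right subtrees.
Root 2: left subtree has 4 nodes {13, 30, 12, 7}, right has 7 {36, 35, 15, 1, 22, 29, 4}.
  Root 7: left subtree has 3 nodes {13, 30, 12}, right has 0 { }.
    Root 30: left subtree has 1 node {13}, right has 1 {12}.
  Root 35: left subtree has 1 node {36}, right has 5 {15, 1, 22, 29, 4}.
    Root 29: left subtree has 3 nodes {15, 1, 22}, right has 1 {4}.
      Root 22: left subtree has 2 nodes {15, 1}, right has 0 { }.
        Root 1: left subtree has 1 node {15}, right has 0 { }.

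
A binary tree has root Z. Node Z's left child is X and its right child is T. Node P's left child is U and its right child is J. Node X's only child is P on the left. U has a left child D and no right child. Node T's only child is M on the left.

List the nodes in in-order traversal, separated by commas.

In-order visits the left subtree, then the node, then the right subtree.
At Z: go left to X.
  At X: go left to P.
    At P: go left to U.
      At U: go left to D.
        D is a leaf — visit D.
      Visit U.
      At U: no right child.
    Visit P.
    At P: go right to J.
      J is a leaf — visit J.
  Visit X.
  At X: no right child.
Visit Z.
At Z: go right to T.
  At T: go left to M.
    M is a leaf — visit M.
  Visit T.
  At T: no right child.

D, U, P, J, X, Z, M, T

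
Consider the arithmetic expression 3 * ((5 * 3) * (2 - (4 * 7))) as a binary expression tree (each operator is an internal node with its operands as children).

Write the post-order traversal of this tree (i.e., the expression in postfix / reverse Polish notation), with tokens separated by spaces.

3 5 3 * 2 4 7 * - * *

Post-order on an expression tree gives postfix notation: for each operator, emit left operand, right operand, then the operator.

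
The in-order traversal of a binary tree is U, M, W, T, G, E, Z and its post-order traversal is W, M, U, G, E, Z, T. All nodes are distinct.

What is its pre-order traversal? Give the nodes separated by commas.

The last element of post-order is the root; it splits in-order into left and right subtrees.
Root T: left subtree has 3 nodes {U, M, W}, right has 3 {G, E, Z}.
  Root U: left subtree has 0 nodes { }, right has 2 {M, W}.
    Root M: left subtree has 0 nodes { }, right has 1 {W}.
  Root Z: left subtree has 2 nodes {G, E}, right has 0 { }.
    Root E: left subtree has 1 node {G}, right has 0 { }.

T, U, M, W, Z, E, G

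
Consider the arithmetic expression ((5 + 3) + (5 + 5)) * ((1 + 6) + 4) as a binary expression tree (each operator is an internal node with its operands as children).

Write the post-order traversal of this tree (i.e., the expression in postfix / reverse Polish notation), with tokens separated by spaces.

5 3 + 5 5 + + 1 6 + 4 + *

Post-order on an expression tree gives postfix notation: for each operator, emit left operand, right operand, then the operator.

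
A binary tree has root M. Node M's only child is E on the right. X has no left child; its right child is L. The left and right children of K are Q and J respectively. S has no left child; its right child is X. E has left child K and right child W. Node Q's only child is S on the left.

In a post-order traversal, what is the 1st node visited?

L

Post-order visits the left subtree, then the right subtree, then the node.
At M: no left child.
At M: go right to E.
  At E: go left to K.
    At K: go left to Q.
      At Q: go left to S.
        At S: no left child.
        At S: go right to X.
          At X: no left child.
          At X: go right to L.
            L is a leaf — visit L.
          Visit X.
        Visit S.
      At Q: no right child.
      Visit Q.
    At K: go right to J.
      J is a leaf — visit J.
    Visit K.
  At E: go right to W.
    W is a leaf — visit W.
  Visit E.
Visit M.
Full post-order sequence: L, X, S, Q, J, K, W, E, M.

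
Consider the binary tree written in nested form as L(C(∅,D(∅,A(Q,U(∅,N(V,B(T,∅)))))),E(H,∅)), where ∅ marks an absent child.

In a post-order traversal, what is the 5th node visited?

N

Post-order visits the left subtree, then the right subtree, then the node.
At L: go left to C.
  At C: no left child.
  At C: go right to D.
    At D: no left child.
    At D: go right to A.
      At A: go left to Q.
        Q is a leaf — visit Q.
      At A: go right to U.
        At U: no left child.
        At U: go right to N.
          At N: go left to V.
            V is a leaf — visit V.
          At N: go right to B.
            At B: go left to T.
              T is a leaf — visit T.
            At B: no right child.
            Visit B.
          Visit N.
        Visit U.
      Visit A.
    Visit D.
  Visit C.
At L: go right to E.
  At E: go left to H.
    H is a leaf — visit H.
  At E: no right child.
  Visit E.
Visit L.
Full post-order sequence: Q, V, T, B, N, U, A, D, C, H, E, L.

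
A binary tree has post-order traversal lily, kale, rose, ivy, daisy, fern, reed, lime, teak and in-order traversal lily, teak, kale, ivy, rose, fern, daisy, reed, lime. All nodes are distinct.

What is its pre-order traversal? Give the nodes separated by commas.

The last element of post-order is the root; it splits in-order into left and right subtrees.
Root teak: left subtree has 1 node {lily}, right has 7 {kale, ivy, rose, fern, daisy, reed, lime}.
  Root lime: left subtree has 6 nodes {kale, ivy, rose, fern, daisy, reed}, right has 0 { }.
    Root reed: left subtree has 5 nodes {kale, ivy, rose, fern, daisy}, right has 0 { }.
      Root fern: left subtree has 3 nodes {kale, ivy, rose}, right has 1 {daisy}.
        Root ivy: left subtree has 1 node {kale}, right has 1 {rose}.

teak, lily, lime, reed, fern, ivy, kale, rose, daisy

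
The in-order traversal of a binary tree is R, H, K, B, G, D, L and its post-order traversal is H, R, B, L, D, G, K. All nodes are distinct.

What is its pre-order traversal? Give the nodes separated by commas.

The last element of post-order is the root; it splits in-order into left and right subtrees.
Root K: left subtree has 2 nodes {R, H}, right has 4 {B, G, D, L}.
  Root R: left subtree has 0 nodes { }, right has 1 {H}.
  Root G: left subtree has 1 node {B}, right has 2 {D, L}.
    Root D: left subtree has 0 nodes { }, right has 1 {L}.

K, R, H, G, B, D, L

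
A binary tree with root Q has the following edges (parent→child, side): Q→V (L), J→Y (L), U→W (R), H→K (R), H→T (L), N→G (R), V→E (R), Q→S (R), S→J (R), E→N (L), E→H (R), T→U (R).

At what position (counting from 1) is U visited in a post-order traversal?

4

Post-order visits the left subtree, then the right subtree, then the node.
At Q: go left to V.
  At V: no left child.
  At V: go right to E.
    At E: go left to N.
      At N: no left child.
      At N: go right to G.
        G is a leaf — visit G.
      Visit N.
    At E: go right to H.
      At H: go left to T.
        At T: no left child.
        At T: go right to U.
          At U: no left child.
          At U: go right to W.
            W is a leaf — visit W.
          Visit U.
        Visit T.
      At H: go right to K.
        K is a leaf — visit K.
      Visit H.
    Visit E.
  Visit V.
At Q: go right to S.
  At S: no left child.
  At S: go right to J.
    At J: go left to Y.
      Y is a leaf — visit Y.
    At J: no right child.
    Visit J.
  Visit S.
Visit Q.
Full post-order sequence: G, N, W, U, T, K, H, E, V, Y, J, S, Q.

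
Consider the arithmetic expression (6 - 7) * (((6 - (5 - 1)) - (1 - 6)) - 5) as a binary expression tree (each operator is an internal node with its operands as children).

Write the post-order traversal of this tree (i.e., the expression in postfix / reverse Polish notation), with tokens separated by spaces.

Post-order on an expression tree gives postfix notation: for each operator, emit left operand, right operand, then the operator.

6 7 - 6 5 1 - - 1 6 - - 5 - *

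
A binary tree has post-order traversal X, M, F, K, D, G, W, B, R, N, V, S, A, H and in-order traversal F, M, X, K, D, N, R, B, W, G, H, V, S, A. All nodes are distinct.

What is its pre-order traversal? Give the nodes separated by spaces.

The last element of post-order is the root; it splits in-order into left and right subtrees.
Root H: left subtree has 10 nodes {F, M, X, K, D, N, R, B, W, G}, right has 3 {V, S, A}.
  Root N: left subtree has 5 nodes {F, M, X, K, D}, right has 4 {R, B, W, G}.
    Root D: left subtree has 4 nodes {F, M, X, K}, right has 0 { }.
      Root K: left subtree has 3 nodes {F, M, X}, right has 0 { }.
        Root F: left subtree has 0 nodes { }, right has 2 {M, X}.
          Root M: left subtree has 0 nodes { }, right has 1 {X}.
    Root R: left subtree has 0 nodes { }, right has 3 {B, W, G}.
      Root B: left subtree has 0 nodes { }, right has 2 {W, G}.
        Root W: left subtree has 0 nodes { }, right has 1 {G}.
  Root A: left subtree has 2 nodes {V, S}, right has 0 { }.
    Root S: left subtree has 1 node {V}, right has 0 { }.

H N D K F M X R B W G A S V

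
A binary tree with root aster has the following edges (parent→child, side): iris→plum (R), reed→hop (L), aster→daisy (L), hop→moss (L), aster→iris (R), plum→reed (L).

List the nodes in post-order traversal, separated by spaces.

Post-order visits the left subtree, then the right subtree, then the node.
At aster: go left to daisy.
  daisy is a leaf — visit daisy.
At aster: go right to iris.
  At iris: no left child.
  At iris: go right to plum.
    At plum: go left to reed.
      At reed: go left to hop.
        At hop: go left to moss.
          moss is a leaf — visit moss.
        At hop: no right child.
        Visit hop.
      At reed: no right child.
      Visit reed.
    At plum: no right child.
    Visit plum.
  Visit iris.
Visit aster.

daisy moss hop reed plum iris aster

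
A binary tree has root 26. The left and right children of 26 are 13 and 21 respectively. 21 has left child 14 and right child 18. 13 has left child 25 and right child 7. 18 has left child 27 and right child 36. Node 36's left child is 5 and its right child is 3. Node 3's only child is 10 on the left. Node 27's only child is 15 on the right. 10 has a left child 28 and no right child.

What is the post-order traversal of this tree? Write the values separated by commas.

Post-order visits the left subtree, then the right subtree, then the node.
At 26: go left to 13.
  At 13: go left to 25.
    25 is a leaf — visit 25.
  At 13: go right to 7.
    7 is a leaf — visit 7.
  Visit 13.
At 26: go right to 21.
  At 21: go left to 14.
    14 is a leaf — visit 14.
  At 21: go right to 18.
    At 18: go left to 27.
      At 27: no left child.
      At 27: go right to 15.
        15 is a leaf — visit 15.
      Visit 27.
    At 18: go right to 36.
      At 36: go left to 5.
        5 is a leaf — visit 5.
      At 36: go right to 3.
        At 3: go left to 10.
          At 10: go left to 28.
            28 is a leaf — visit 28.
          At 10: no right child.
          Visit 10.
        At 3: no right child.
        Visit 3.
      Visit 36.
    Visit 18.
  Visit 21.
Visit 26.

25, 7, 13, 14, 15, 27, 5, 28, 10, 3, 36, 18, 21, 26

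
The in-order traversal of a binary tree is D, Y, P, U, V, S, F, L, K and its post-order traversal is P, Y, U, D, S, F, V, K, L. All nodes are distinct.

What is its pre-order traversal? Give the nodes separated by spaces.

The last element of post-order is the root; it splits in-order into left and right subtrees.
Root L: left subtree has 7 nodes {D, Y, P, U, V, S, F}, right has 1 {K}.
  Root V: left subtree has 4 nodes {D, Y, P, U}, right has 2 {S, F}.
    Root D: left subtree has 0 nodes { }, right has 3 {Y, P, U}.
      Root U: left subtree has 2 nodes {Y, P}, right has 0 { }.
        Root Y: left subtree has 0 nodes { }, right has 1 {P}.
    Root F: left subtree has 1 node {S}, right has 0 { }.

L V D U Y P F S K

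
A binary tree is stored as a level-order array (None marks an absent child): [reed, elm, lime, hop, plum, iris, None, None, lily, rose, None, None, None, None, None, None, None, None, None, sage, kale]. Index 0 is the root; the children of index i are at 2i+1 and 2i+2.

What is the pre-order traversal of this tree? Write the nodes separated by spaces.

reed elm hop lily plum rose sage kale lime iris

Pre-order visits the node, then its left subtree, then its right subtree.
Visit reed.
At reed: go left to elm.
  Visit elm.
  At elm: go left to hop.
    Visit hop.
    At hop: no left child.
    At hop: go right to lily.
      lily is a leaf — visit lily.
  At elm: go right to plum.
    Visit plum.
    At plum: go left to rose.
      Visit rose.
      At rose: go left to sage.
        sage is a leaf — visit sage.
      At rose: go right to kale.
        kale is a leaf — visit kale.
    At plum: no right child.
At reed: go right to lime.
  Visit lime.
  At lime: go left to iris.
    iris is a leaf — visit iris.
  At lime: no right child.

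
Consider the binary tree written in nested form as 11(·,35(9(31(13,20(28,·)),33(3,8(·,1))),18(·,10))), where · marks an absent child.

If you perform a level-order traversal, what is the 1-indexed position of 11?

1

Level-order visits nodes level by level from the root, left to right within each level.
Level 0: 11
Level 1: 35
Level 2: 9, 18
Level 3: 31, 33, 10
Level 4: 13, 20, 3, 8
Level 5: 28, 1
Full level-order sequence: 11, 35, 9, 18, 31, 33, 10, 13, 20, 3, 8, 28, 1.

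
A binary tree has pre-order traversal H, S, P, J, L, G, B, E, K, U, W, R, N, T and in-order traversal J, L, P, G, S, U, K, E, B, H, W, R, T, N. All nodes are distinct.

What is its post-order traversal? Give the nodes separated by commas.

The first element of pre-order is the root; it splits in-order into left and right subtrees.
Root H: left subtree has 9 nodes {J, L, P, G, S, U, K, E, B}, right has 4 {W, R, T, N}.
  Root S: left subtree has 4 nodes {J, L, P, G}, right has 4 {U, K, E, B}.
    Root P: left subtree has 2 nodes {J, L}, right has 1 {G}.
      Root J: left subtree has 0 nodes { }, right has 1 {L}.
    Root B: left subtree has 3 nodes {U, K, E}, right has 0 { }.
      Root E: left subtree has 2 nodes {U, K}, right has 0 { }.
        Root K: left subtree has 1 node {U}, right has 0 { }.
  Root W: left subtree has 0 nodes { }, right has 3 {R, T, N}.
    Root R: left subtree has 0 nodes { }, right has 2 {T, N}.
      Root N: left subtree has 1 node {T}, right has 0 { }.

L, J, G, P, U, K, E, B, S, T, N, R, W, H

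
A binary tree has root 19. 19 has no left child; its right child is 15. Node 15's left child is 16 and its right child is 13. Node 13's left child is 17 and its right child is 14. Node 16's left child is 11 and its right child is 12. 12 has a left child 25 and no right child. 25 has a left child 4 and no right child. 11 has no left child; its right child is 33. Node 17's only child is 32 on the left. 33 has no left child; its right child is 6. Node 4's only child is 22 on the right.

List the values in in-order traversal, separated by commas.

19, 11, 33, 6, 16, 4, 22, 25, 12, 15, 32, 17, 13, 14

In-order visits the left subtree, then the node, then the right subtree.
At 19: no left child.
Visit 19.
At 19: go right to 15.
  At 15: go left to 16.
    At 16: go left to 11.
      At 11: no left child.
      Visit 11.
      At 11: go right to 33.
        At 33: no left child.
        Visit 33.
        At 33: go right to 6.
          6 is a leaf — visit 6.
    Visit 16.
    At 16: go right to 12.
      At 12: go left to 25.
        At 25: go left to 4.
          At 4: no left child.
          Visit 4.
          At 4: go right to 22.
            22 is a leaf — visit 22.
        Visit 25.
        At 25: no right child.
      Visit 12.
      At 12: no right child.
  Visit 15.
  At 15: go right to 13.
    At 13: go left to 17.
      At 17: go left to 32.
        32 is a leaf — visit 32.
      Visit 17.
      At 17: no right child.
    Visit 13.
    At 13: go right to 14.
      14 is a leaf — visit 14.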